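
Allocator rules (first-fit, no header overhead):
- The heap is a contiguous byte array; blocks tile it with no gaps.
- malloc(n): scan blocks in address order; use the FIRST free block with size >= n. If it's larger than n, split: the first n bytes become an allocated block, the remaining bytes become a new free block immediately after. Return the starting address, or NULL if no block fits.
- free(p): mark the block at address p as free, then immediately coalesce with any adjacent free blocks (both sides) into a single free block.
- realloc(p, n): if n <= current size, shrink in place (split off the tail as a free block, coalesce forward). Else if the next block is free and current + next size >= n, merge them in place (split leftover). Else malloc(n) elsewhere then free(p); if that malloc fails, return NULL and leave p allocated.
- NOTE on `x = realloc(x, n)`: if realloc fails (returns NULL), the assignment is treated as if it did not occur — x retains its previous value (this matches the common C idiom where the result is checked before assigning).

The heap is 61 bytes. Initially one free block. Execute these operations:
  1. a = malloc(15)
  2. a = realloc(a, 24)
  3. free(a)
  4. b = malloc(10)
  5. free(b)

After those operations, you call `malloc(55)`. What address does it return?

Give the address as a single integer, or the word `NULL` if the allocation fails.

Op 1: a = malloc(15) -> a = 0; heap: [0-14 ALLOC][15-60 FREE]
Op 2: a = realloc(a, 24) -> a = 0; heap: [0-23 ALLOC][24-60 FREE]
Op 3: free(a) -> (freed a); heap: [0-60 FREE]
Op 4: b = malloc(10) -> b = 0; heap: [0-9 ALLOC][10-60 FREE]
Op 5: free(b) -> (freed b); heap: [0-60 FREE]
malloc(55): first-fit scan over [0-60 FREE] -> 0

Answer: 0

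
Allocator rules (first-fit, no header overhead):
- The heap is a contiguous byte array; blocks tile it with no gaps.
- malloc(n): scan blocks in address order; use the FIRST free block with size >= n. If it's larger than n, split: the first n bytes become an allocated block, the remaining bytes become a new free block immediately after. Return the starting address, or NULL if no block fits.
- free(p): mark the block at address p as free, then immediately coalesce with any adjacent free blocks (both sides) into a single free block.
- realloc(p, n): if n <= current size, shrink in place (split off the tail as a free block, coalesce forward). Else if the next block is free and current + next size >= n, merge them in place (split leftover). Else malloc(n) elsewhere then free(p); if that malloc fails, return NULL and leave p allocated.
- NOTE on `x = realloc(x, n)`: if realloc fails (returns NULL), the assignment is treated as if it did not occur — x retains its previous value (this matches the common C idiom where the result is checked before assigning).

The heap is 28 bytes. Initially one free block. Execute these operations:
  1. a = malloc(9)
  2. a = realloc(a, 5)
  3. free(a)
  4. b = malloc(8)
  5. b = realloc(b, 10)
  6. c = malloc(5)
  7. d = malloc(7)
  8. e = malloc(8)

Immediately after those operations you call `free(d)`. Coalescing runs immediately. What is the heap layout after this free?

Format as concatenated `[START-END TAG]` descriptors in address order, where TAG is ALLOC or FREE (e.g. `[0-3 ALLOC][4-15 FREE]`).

Op 1: a = malloc(9) -> a = 0; heap: [0-8 ALLOC][9-27 FREE]
Op 2: a = realloc(a, 5) -> a = 0; heap: [0-4 ALLOC][5-27 FREE]
Op 3: free(a) -> (freed a); heap: [0-27 FREE]
Op 4: b = malloc(8) -> b = 0; heap: [0-7 ALLOC][8-27 FREE]
Op 5: b = realloc(b, 10) -> b = 0; heap: [0-9 ALLOC][10-27 FREE]
Op 6: c = malloc(5) -> c = 10; heap: [0-9 ALLOC][10-14 ALLOC][15-27 FREE]
Op 7: d = malloc(7) -> d = 15; heap: [0-9 ALLOC][10-14 ALLOC][15-21 ALLOC][22-27 FREE]
Op 8: e = malloc(8) -> e = NULL; heap: [0-9 ALLOC][10-14 ALLOC][15-21 ALLOC][22-27 FREE]
free(d): d = 15 -> block [15-21 ALLOC]; mark free, coalesce with adjacent free neighbors -> [0-9 ALLOC][10-14 ALLOC][15-27 FREE]

Answer: [0-9 ALLOC][10-14 ALLOC][15-27 FREE]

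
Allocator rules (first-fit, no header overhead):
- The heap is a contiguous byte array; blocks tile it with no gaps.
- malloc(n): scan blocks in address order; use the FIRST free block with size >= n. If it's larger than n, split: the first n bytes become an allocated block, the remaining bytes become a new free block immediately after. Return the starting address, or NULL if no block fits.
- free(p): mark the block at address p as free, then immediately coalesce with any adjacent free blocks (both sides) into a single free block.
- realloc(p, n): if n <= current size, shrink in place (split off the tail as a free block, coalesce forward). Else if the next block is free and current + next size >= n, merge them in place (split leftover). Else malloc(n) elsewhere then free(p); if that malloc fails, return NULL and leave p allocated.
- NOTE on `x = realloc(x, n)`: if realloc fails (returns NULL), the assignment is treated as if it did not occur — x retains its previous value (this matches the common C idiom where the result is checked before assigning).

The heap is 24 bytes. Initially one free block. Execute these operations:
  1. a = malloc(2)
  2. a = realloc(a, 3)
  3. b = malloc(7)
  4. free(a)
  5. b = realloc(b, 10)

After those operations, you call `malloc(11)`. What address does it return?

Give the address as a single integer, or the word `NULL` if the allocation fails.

Answer: 13

Derivation:
Op 1: a = malloc(2) -> a = 0; heap: [0-1 ALLOC][2-23 FREE]
Op 2: a = realloc(a, 3) -> a = 0; heap: [0-2 ALLOC][3-23 FREE]
Op 3: b = malloc(7) -> b = 3; heap: [0-2 ALLOC][3-9 ALLOC][10-23 FREE]
Op 4: free(a) -> (freed a); heap: [0-2 FREE][3-9 ALLOC][10-23 FREE]
Op 5: b = realloc(b, 10) -> b = 3; heap: [0-2 FREE][3-12 ALLOC][13-23 FREE]
malloc(11): first-fit scan over [0-2 FREE][3-12 ALLOC][13-23 FREE] -> 13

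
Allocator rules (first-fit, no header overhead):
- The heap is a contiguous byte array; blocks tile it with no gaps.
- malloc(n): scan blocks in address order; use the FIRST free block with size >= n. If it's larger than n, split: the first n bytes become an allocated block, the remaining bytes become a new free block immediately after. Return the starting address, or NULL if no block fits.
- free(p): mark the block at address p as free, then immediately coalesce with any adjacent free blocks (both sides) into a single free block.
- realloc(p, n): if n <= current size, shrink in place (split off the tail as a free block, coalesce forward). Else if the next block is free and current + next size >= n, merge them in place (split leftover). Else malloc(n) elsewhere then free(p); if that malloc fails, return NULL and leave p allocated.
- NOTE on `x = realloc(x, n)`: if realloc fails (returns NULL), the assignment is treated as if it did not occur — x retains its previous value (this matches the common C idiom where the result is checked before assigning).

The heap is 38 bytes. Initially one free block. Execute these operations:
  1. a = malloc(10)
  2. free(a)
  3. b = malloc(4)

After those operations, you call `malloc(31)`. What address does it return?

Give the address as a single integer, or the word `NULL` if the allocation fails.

Answer: 4

Derivation:
Op 1: a = malloc(10) -> a = 0; heap: [0-9 ALLOC][10-37 FREE]
Op 2: free(a) -> (freed a); heap: [0-37 FREE]
Op 3: b = malloc(4) -> b = 0; heap: [0-3 ALLOC][4-37 FREE]
malloc(31): first-fit scan over [0-3 ALLOC][4-37 FREE] -> 4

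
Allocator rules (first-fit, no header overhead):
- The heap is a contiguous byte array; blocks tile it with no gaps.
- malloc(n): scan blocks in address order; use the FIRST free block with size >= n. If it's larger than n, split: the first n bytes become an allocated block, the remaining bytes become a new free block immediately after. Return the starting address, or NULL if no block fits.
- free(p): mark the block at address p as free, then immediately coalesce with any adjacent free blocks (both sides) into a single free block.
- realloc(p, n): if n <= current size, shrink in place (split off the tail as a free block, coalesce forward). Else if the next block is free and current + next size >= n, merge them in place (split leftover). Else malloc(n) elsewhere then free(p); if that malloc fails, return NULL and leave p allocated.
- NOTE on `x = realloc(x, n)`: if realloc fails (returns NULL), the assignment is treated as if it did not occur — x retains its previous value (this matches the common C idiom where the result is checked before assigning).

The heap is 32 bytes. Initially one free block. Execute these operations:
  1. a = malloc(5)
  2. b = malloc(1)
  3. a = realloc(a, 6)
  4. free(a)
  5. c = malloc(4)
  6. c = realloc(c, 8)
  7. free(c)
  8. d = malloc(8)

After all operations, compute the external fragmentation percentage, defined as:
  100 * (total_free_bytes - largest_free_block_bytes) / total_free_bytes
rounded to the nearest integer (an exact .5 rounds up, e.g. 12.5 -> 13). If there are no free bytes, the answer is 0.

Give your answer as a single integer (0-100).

Answer: 22

Derivation:
Op 1: a = malloc(5) -> a = 0; heap: [0-4 ALLOC][5-31 FREE]
Op 2: b = malloc(1) -> b = 5; heap: [0-4 ALLOC][5-5 ALLOC][6-31 FREE]
Op 3: a = realloc(a, 6) -> a = 6; heap: [0-4 FREE][5-5 ALLOC][6-11 ALLOC][12-31 FREE]
Op 4: free(a) -> (freed a); heap: [0-4 FREE][5-5 ALLOC][6-31 FREE]
Op 5: c = malloc(4) -> c = 0; heap: [0-3 ALLOC][4-4 FREE][5-5 ALLOC][6-31 FREE]
Op 6: c = realloc(c, 8) -> c = 6; heap: [0-4 FREE][5-5 ALLOC][6-13 ALLOC][14-31 FREE]
Op 7: free(c) -> (freed c); heap: [0-4 FREE][5-5 ALLOC][6-31 FREE]
Op 8: d = malloc(8) -> d = 6; heap: [0-4 FREE][5-5 ALLOC][6-13 ALLOC][14-31 FREE]
Free blocks: [5 18] total_free=23 largest=18 -> 100*(23-18)/23 = 500/23 ≈ 21.739 -> rounds to 22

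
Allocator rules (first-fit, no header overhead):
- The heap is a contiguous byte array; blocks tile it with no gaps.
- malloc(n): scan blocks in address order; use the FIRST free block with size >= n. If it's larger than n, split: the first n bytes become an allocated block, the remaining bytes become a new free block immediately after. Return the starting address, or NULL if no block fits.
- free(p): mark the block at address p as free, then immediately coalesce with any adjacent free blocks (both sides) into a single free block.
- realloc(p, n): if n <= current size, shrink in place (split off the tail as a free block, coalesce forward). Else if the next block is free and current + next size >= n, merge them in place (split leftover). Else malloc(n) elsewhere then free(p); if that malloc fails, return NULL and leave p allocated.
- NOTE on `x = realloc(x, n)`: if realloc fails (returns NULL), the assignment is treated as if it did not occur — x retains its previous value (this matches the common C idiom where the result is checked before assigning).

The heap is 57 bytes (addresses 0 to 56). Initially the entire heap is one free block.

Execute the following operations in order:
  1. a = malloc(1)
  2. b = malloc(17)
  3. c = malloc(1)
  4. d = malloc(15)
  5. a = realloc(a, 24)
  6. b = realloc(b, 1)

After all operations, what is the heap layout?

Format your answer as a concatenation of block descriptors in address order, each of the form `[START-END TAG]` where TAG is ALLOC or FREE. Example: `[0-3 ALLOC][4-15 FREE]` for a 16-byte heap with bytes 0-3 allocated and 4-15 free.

Op 1: a = malloc(1) -> a = 0; heap: [0-0 ALLOC][1-56 FREE]
Op 2: b = malloc(17) -> b = 1; heap: [0-0 ALLOC][1-17 ALLOC][18-56 FREE]
Op 3: c = malloc(1) -> c = 18; heap: [0-0 ALLOC][1-17 ALLOC][18-18 ALLOC][19-56 FREE]
Op 4: d = malloc(15) -> d = 19; heap: [0-0 ALLOC][1-17 ALLOC][18-18 ALLOC][19-33 ALLOC][34-56 FREE]
Op 5: a = realloc(a, 24) -> NULL (a unchanged); heap: [0-0 ALLOC][1-17 ALLOC][18-18 ALLOC][19-33 ALLOC][34-56 FREE]
Op 6: b = realloc(b, 1) -> b = 1; heap: [0-0 ALLOC][1-1 ALLOC][2-17 FREE][18-18 ALLOC][19-33 ALLOC][34-56 FREE]

Answer: [0-0 ALLOC][1-1 ALLOC][2-17 FREE][18-18 ALLOC][19-33 ALLOC][34-56 FREE]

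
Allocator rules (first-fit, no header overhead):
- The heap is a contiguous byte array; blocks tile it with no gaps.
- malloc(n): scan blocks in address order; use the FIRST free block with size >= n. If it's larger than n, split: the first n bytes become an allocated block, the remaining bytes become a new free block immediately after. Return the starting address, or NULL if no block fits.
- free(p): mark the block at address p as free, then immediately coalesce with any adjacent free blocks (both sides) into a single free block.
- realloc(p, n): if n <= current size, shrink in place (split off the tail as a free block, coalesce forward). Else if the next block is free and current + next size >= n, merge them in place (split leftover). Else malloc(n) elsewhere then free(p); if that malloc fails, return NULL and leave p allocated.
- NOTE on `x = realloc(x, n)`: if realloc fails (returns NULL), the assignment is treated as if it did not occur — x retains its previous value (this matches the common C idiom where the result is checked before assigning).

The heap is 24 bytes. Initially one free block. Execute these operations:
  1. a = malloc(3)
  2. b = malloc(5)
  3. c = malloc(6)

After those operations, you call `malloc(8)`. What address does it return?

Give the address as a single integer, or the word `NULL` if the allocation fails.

Op 1: a = malloc(3) -> a = 0; heap: [0-2 ALLOC][3-23 FREE]
Op 2: b = malloc(5) -> b = 3; heap: [0-2 ALLOC][3-7 ALLOC][8-23 FREE]
Op 3: c = malloc(6) -> c = 8; heap: [0-2 ALLOC][3-7 ALLOC][8-13 ALLOC][14-23 FREE]
malloc(8): first-fit scan over [0-2 ALLOC][3-7 ALLOC][8-13 ALLOC][14-23 FREE] -> 14

Answer: 14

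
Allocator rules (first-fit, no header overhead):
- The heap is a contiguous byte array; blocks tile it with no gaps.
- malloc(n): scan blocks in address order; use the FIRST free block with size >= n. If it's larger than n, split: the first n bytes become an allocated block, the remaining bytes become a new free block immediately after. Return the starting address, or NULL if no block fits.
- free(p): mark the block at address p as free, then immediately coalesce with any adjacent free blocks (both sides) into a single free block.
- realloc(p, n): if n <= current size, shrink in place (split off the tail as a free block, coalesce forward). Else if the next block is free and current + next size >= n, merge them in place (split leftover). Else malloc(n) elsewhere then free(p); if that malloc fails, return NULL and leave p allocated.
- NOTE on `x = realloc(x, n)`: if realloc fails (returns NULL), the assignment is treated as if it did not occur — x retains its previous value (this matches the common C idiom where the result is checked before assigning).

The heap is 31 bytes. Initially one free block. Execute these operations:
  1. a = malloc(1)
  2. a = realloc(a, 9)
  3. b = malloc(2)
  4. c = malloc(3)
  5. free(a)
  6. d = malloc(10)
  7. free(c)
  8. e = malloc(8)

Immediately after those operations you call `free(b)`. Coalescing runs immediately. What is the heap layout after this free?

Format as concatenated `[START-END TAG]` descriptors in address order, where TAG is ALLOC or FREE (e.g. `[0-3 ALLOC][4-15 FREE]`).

Op 1: a = malloc(1) -> a = 0; heap: [0-0 ALLOC][1-30 FREE]
Op 2: a = realloc(a, 9) -> a = 0; heap: [0-8 ALLOC][9-30 FREE]
Op 3: b = malloc(2) -> b = 9; heap: [0-8 ALLOC][9-10 ALLOC][11-30 FREE]
Op 4: c = malloc(3) -> c = 11; heap: [0-8 ALLOC][9-10 ALLOC][11-13 ALLOC][14-30 FREE]
Op 5: free(a) -> (freed a); heap: [0-8 FREE][9-10 ALLOC][11-13 ALLOC][14-30 FREE]
Op 6: d = malloc(10) -> d = 14; heap: [0-8 FREE][9-10 ALLOC][11-13 ALLOC][14-23 ALLOC][24-30 FREE]
Op 7: free(c) -> (freed c); heap: [0-8 FREE][9-10 ALLOC][11-13 FREE][14-23 ALLOC][24-30 FREE]
Op 8: e = malloc(8) -> e = 0; heap: [0-7 ALLOC][8-8 FREE][9-10 ALLOC][11-13 FREE][14-23 ALLOC][24-30 FREE]
free(b): b = 9 -> block [9-10 ALLOC]; mark free, coalesce with adjacent free neighbors -> [0-7 ALLOC][8-13 FREE][14-23 ALLOC][24-30 FREE]

Answer: [0-7 ALLOC][8-13 FREE][14-23 ALLOC][24-30 FREE]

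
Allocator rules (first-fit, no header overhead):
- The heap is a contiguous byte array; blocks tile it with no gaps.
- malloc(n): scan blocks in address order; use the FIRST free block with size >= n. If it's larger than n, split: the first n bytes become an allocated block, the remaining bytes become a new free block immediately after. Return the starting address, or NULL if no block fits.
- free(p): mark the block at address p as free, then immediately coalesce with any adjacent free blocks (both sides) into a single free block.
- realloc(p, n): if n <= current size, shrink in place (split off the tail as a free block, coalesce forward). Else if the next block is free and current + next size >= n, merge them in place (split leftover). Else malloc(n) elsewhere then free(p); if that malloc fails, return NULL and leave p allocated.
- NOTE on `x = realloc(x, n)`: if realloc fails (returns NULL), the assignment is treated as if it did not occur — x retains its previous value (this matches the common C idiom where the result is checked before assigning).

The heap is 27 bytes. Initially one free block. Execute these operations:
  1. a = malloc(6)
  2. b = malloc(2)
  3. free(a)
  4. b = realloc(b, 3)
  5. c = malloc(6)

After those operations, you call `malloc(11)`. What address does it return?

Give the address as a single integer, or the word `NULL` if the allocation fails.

Answer: 9

Derivation:
Op 1: a = malloc(6) -> a = 0; heap: [0-5 ALLOC][6-26 FREE]
Op 2: b = malloc(2) -> b = 6; heap: [0-5 ALLOC][6-7 ALLOC][8-26 FREE]
Op 3: free(a) -> (freed a); heap: [0-5 FREE][6-7 ALLOC][8-26 FREE]
Op 4: b = realloc(b, 3) -> b = 6; heap: [0-5 FREE][6-8 ALLOC][9-26 FREE]
Op 5: c = malloc(6) -> c = 0; heap: [0-5 ALLOC][6-8 ALLOC][9-26 FREE]
malloc(11): first-fit scan over [0-5 ALLOC][6-8 ALLOC][9-26 FREE] -> 9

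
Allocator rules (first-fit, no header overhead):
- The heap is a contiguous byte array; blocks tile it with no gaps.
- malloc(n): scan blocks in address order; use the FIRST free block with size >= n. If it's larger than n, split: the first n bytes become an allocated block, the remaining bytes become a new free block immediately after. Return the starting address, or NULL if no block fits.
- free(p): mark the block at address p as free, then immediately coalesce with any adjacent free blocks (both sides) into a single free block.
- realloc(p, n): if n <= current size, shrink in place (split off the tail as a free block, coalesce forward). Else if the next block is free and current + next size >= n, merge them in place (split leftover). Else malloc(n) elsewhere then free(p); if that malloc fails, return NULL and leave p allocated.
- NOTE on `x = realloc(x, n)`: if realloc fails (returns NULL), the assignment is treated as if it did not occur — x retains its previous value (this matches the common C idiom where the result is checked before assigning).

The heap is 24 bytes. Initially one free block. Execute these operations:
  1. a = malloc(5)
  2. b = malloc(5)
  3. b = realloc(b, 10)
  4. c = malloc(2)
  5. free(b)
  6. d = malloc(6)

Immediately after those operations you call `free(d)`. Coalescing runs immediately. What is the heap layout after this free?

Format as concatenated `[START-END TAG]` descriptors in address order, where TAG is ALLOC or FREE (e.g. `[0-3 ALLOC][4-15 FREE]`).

Answer: [0-4 ALLOC][5-14 FREE][15-16 ALLOC][17-23 FREE]

Derivation:
Op 1: a = malloc(5) -> a = 0; heap: [0-4 ALLOC][5-23 FREE]
Op 2: b = malloc(5) -> b = 5; heap: [0-4 ALLOC][5-9 ALLOC][10-23 FREE]
Op 3: b = realloc(b, 10) -> b = 5; heap: [0-4 ALLOC][5-14 ALLOC][15-23 FREE]
Op 4: c = malloc(2) -> c = 15; heap: [0-4 ALLOC][5-14 ALLOC][15-16 ALLOC][17-23 FREE]
Op 5: free(b) -> (freed b); heap: [0-4 ALLOC][5-14 FREE][15-16 ALLOC][17-23 FREE]
Op 6: d = malloc(6) -> d = 5; heap: [0-4 ALLOC][5-10 ALLOC][11-14 FREE][15-16 ALLOC][17-23 FREE]
free(d): d = 5 -> block [5-10 ALLOC]; mark free, coalesce with adjacent free neighbors -> [0-4 ALLOC][5-14 FREE][15-16 ALLOC][17-23 FREE]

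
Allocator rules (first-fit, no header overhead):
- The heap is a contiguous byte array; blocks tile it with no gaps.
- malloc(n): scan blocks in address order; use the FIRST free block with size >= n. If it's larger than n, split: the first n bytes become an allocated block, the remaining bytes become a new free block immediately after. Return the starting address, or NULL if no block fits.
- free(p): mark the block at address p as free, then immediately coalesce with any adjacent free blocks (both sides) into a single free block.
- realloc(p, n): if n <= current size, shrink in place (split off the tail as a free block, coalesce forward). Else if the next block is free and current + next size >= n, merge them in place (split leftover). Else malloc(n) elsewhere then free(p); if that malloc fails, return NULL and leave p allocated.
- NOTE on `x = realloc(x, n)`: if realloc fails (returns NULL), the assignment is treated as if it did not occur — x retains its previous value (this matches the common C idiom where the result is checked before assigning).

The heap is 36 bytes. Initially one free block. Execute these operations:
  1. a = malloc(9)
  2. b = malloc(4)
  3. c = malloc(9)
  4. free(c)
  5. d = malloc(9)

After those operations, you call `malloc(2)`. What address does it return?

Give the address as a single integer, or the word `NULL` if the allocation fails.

Answer: 22

Derivation:
Op 1: a = malloc(9) -> a = 0; heap: [0-8 ALLOC][9-35 FREE]
Op 2: b = malloc(4) -> b = 9; heap: [0-8 ALLOC][9-12 ALLOC][13-35 FREE]
Op 3: c = malloc(9) -> c = 13; heap: [0-8 ALLOC][9-12 ALLOC][13-21 ALLOC][22-35 FREE]
Op 4: free(c) -> (freed c); heap: [0-8 ALLOC][9-12 ALLOC][13-35 FREE]
Op 5: d = malloc(9) -> d = 13; heap: [0-8 ALLOC][9-12 ALLOC][13-21 ALLOC][22-35 FREE]
malloc(2): first-fit scan over [0-8 ALLOC][9-12 ALLOC][13-21 ALLOC][22-35 FREE] -> 22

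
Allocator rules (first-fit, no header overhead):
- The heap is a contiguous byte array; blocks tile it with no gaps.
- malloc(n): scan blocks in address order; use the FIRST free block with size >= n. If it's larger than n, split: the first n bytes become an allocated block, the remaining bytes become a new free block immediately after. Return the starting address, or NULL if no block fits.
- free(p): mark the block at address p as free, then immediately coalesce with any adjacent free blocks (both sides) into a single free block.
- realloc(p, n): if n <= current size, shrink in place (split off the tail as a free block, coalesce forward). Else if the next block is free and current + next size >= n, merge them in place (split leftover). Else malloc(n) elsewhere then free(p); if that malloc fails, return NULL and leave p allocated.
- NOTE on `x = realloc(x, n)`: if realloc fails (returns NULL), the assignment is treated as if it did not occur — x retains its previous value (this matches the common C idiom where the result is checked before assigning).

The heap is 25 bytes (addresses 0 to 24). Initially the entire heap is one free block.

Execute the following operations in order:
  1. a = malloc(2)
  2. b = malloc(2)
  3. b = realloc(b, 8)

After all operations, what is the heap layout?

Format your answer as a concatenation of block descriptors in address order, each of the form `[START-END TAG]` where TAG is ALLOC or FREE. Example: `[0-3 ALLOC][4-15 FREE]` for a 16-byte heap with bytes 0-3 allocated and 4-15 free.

Answer: [0-1 ALLOC][2-9 ALLOC][10-24 FREE]

Derivation:
Op 1: a = malloc(2) -> a = 0; heap: [0-1 ALLOC][2-24 FREE]
Op 2: b = malloc(2) -> b = 2; heap: [0-1 ALLOC][2-3 ALLOC][4-24 FREE]
Op 3: b = realloc(b, 8) -> b = 2; heap: [0-1 ALLOC][2-9 ALLOC][10-24 FREE]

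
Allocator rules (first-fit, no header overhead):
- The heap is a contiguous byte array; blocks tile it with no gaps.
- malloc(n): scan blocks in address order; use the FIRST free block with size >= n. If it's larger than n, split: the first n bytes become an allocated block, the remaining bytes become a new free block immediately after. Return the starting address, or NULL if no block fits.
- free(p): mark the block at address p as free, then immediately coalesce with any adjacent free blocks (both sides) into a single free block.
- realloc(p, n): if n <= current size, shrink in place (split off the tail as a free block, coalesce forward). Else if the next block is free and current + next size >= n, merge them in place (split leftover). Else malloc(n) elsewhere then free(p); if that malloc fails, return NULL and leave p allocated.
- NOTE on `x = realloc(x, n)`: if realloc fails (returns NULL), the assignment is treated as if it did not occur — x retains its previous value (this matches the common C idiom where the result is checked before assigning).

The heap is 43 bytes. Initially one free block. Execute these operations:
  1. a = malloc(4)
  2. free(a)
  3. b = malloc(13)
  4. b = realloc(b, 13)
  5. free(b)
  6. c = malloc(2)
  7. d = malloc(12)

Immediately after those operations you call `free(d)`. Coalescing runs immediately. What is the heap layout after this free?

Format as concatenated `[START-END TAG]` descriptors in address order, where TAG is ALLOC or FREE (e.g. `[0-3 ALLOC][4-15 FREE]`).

Op 1: a = malloc(4) -> a = 0; heap: [0-3 ALLOC][4-42 FREE]
Op 2: free(a) -> (freed a); heap: [0-42 FREE]
Op 3: b = malloc(13) -> b = 0; heap: [0-12 ALLOC][13-42 FREE]
Op 4: b = realloc(b, 13) -> b = 0; heap: [0-12 ALLOC][13-42 FREE]
Op 5: free(b) -> (freed b); heap: [0-42 FREE]
Op 6: c = malloc(2) -> c = 0; heap: [0-1 ALLOC][2-42 FREE]
Op 7: d = malloc(12) -> d = 2; heap: [0-1 ALLOC][2-13 ALLOC][14-42 FREE]
free(d): d = 2 -> block [2-13 ALLOC]; mark free, coalesce with adjacent free neighbors -> [0-1 ALLOC][2-42 FREE]

Answer: [0-1 ALLOC][2-42 FREE]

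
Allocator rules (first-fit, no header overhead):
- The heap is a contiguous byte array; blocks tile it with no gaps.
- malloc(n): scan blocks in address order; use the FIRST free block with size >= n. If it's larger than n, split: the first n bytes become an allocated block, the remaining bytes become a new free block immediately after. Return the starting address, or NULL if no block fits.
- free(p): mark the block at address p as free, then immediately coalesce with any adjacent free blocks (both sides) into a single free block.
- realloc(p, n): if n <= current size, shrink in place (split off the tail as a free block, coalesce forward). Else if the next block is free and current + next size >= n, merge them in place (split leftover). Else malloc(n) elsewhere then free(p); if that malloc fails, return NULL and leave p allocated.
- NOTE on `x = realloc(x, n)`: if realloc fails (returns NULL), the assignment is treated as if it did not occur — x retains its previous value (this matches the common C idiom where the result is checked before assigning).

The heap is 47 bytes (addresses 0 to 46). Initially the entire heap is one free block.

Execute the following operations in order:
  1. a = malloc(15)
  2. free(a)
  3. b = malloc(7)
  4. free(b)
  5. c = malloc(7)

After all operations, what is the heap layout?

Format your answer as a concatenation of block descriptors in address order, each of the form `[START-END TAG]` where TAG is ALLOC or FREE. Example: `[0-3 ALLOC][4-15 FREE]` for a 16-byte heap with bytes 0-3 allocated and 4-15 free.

Op 1: a = malloc(15) -> a = 0; heap: [0-14 ALLOC][15-46 FREE]
Op 2: free(a) -> (freed a); heap: [0-46 FREE]
Op 3: b = malloc(7) -> b = 0; heap: [0-6 ALLOC][7-46 FREE]
Op 4: free(b) -> (freed b); heap: [0-46 FREE]
Op 5: c = malloc(7) -> c = 0; heap: [0-6 ALLOC][7-46 FREE]

Answer: [0-6 ALLOC][7-46 FREE]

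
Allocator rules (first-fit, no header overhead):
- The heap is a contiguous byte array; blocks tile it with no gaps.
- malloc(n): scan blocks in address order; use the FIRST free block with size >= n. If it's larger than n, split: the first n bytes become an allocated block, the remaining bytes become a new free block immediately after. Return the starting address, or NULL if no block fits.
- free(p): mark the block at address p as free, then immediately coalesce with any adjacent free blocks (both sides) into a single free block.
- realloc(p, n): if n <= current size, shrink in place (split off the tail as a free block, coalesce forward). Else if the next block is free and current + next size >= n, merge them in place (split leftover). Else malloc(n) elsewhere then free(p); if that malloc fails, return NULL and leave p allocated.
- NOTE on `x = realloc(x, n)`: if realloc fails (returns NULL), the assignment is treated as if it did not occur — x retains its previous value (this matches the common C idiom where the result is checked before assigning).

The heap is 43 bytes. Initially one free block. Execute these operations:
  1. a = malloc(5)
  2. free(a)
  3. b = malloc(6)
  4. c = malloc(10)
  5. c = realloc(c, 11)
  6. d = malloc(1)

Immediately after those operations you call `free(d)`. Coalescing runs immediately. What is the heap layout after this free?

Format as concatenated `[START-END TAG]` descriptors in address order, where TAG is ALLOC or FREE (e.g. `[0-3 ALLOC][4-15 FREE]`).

Answer: [0-5 ALLOC][6-16 ALLOC][17-42 FREE]

Derivation:
Op 1: a = malloc(5) -> a = 0; heap: [0-4 ALLOC][5-42 FREE]
Op 2: free(a) -> (freed a); heap: [0-42 FREE]
Op 3: b = malloc(6) -> b = 0; heap: [0-5 ALLOC][6-42 FREE]
Op 4: c = malloc(10) -> c = 6; heap: [0-5 ALLOC][6-15 ALLOC][16-42 FREE]
Op 5: c = realloc(c, 11) -> c = 6; heap: [0-5 ALLOC][6-16 ALLOC][17-42 FREE]
Op 6: d = malloc(1) -> d = 17; heap: [0-5 ALLOC][6-16 ALLOC][17-17 ALLOC][18-42 FREE]
free(d): d = 17 -> block [17-17 ALLOC]; mark free, coalesce with adjacent free neighbors -> [0-5 ALLOC][6-16 ALLOC][17-42 FREE]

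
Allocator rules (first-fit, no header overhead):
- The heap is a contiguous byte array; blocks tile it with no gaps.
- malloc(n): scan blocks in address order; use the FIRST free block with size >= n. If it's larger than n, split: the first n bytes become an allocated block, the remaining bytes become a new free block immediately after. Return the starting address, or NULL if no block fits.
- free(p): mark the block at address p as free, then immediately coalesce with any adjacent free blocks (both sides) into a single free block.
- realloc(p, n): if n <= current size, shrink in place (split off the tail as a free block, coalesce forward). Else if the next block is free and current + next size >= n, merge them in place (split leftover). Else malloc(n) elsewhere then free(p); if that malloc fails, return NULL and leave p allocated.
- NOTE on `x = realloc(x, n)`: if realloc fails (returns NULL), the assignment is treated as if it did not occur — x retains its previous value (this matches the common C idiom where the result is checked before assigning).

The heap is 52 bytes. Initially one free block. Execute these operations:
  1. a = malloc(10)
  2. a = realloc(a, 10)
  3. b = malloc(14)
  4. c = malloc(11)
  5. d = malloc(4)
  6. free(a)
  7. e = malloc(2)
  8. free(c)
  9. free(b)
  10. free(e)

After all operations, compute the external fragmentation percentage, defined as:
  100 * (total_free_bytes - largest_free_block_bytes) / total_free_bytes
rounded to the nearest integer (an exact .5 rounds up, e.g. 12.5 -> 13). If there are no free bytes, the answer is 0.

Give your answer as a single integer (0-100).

Answer: 27

Derivation:
Op 1: a = malloc(10) -> a = 0; heap: [0-9 ALLOC][10-51 FREE]
Op 2: a = realloc(a, 10) -> a = 0; heap: [0-9 ALLOC][10-51 FREE]
Op 3: b = malloc(14) -> b = 10; heap: [0-9 ALLOC][10-23 ALLOC][24-51 FREE]
Op 4: c = malloc(11) -> c = 24; heap: [0-9 ALLOC][10-23 ALLOC][24-34 ALLOC][35-51 FREE]
Op 5: d = malloc(4) -> d = 35; heap: [0-9 ALLOC][10-23 ALLOC][24-34 ALLOC][35-38 ALLOC][39-51 FREE]
Op 6: free(a) -> (freed a); heap: [0-9 FREE][10-23 ALLOC][24-34 ALLOC][35-38 ALLOC][39-51 FREE]
Op 7: e = malloc(2) -> e = 0; heap: [0-1 ALLOC][2-9 FREE][10-23 ALLOC][24-34 ALLOC][35-38 ALLOC][39-51 FREE]
Op 8: free(c) -> (freed c); heap: [0-1 ALLOC][2-9 FREE][10-23 ALLOC][24-34 FREE][35-38 ALLOC][39-51 FREE]
Op 9: free(b) -> (freed b); heap: [0-1 ALLOC][2-34 FREE][35-38 ALLOC][39-51 FREE]
Op 10: free(e) -> (freed e); heap: [0-34 FREE][35-38 ALLOC][39-51 FREE]
Free blocks: [35 13] total_free=48 largest=35 -> 100*(48-35)/48 = 1300/48 ≈ 27.083 -> rounds to 27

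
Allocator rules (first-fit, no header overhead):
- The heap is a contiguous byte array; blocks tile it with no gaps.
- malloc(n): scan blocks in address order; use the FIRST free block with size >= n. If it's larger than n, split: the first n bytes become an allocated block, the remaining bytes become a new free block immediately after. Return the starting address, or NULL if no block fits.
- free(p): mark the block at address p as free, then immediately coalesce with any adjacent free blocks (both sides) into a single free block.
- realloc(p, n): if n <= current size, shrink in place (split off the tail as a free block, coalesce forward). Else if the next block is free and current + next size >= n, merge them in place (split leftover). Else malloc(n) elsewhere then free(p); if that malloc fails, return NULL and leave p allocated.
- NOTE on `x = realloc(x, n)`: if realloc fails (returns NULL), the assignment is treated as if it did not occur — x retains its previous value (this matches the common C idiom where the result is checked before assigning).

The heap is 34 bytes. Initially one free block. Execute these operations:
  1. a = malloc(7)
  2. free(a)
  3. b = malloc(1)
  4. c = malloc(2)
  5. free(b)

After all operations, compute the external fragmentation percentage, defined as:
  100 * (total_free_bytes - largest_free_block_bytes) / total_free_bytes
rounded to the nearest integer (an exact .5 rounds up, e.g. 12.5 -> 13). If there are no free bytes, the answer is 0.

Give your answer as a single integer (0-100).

Op 1: a = malloc(7) -> a = 0; heap: [0-6 ALLOC][7-33 FREE]
Op 2: free(a) -> (freed a); heap: [0-33 FREE]
Op 3: b = malloc(1) -> b = 0; heap: [0-0 ALLOC][1-33 FREE]
Op 4: c = malloc(2) -> c = 1; heap: [0-0 ALLOC][1-2 ALLOC][3-33 FREE]
Op 5: free(b) -> (freed b); heap: [0-0 FREE][1-2 ALLOC][3-33 FREE]
Free blocks: [1 31] total_free=32 largest=31 -> 100*(32-31)/32 = 100/32 = 3.125 -> rounds to 3

Answer: 3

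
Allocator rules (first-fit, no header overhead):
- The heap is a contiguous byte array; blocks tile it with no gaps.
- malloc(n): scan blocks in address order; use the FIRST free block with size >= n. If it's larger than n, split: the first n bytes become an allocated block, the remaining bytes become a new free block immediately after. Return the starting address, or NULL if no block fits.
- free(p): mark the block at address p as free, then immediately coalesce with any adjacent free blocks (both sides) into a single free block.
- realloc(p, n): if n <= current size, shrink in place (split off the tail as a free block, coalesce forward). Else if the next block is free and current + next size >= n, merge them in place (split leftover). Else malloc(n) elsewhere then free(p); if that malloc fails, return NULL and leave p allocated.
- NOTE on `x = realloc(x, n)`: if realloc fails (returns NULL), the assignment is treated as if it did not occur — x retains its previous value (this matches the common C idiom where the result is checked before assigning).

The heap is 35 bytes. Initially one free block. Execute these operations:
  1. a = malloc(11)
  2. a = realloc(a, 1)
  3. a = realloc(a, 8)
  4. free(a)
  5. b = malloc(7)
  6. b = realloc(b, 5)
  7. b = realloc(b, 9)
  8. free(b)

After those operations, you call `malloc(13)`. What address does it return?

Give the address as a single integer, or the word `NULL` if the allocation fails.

Answer: 0

Derivation:
Op 1: a = malloc(11) -> a = 0; heap: [0-10 ALLOC][11-34 FREE]
Op 2: a = realloc(a, 1) -> a = 0; heap: [0-0 ALLOC][1-34 FREE]
Op 3: a = realloc(a, 8) -> a = 0; heap: [0-7 ALLOC][8-34 FREE]
Op 4: free(a) -> (freed a); heap: [0-34 FREE]
Op 5: b = malloc(7) -> b = 0; heap: [0-6 ALLOC][7-34 FREE]
Op 6: b = realloc(b, 5) -> b = 0; heap: [0-4 ALLOC][5-34 FREE]
Op 7: b = realloc(b, 9) -> b = 0; heap: [0-8 ALLOC][9-34 FREE]
Op 8: free(b) -> (freed b); heap: [0-34 FREE]
malloc(13): first-fit scan over [0-34 FREE] -> 0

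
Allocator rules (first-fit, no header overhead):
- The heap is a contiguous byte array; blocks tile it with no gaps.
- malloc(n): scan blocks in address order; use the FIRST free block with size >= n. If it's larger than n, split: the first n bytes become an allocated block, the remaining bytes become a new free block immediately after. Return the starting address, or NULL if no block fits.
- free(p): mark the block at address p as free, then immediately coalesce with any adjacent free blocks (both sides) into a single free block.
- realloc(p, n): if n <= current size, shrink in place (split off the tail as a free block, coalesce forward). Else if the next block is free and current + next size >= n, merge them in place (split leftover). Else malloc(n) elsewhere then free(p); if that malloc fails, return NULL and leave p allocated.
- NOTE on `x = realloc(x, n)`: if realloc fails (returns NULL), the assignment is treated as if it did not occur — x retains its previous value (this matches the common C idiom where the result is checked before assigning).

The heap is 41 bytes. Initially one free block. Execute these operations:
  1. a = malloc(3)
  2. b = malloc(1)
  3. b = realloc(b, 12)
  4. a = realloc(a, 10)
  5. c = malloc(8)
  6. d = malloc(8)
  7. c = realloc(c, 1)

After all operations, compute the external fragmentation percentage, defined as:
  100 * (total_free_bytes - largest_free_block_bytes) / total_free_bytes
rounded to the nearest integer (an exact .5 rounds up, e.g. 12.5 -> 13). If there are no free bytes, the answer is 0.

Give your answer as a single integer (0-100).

Answer: 30

Derivation:
Op 1: a = malloc(3) -> a = 0; heap: [0-2 ALLOC][3-40 FREE]
Op 2: b = malloc(1) -> b = 3; heap: [0-2 ALLOC][3-3 ALLOC][4-40 FREE]
Op 3: b = realloc(b, 12) -> b = 3; heap: [0-2 ALLOC][3-14 ALLOC][15-40 FREE]
Op 4: a = realloc(a, 10) -> a = 15; heap: [0-2 FREE][3-14 ALLOC][15-24 ALLOC][25-40 FREE]
Op 5: c = malloc(8) -> c = 25; heap: [0-2 FREE][3-14 ALLOC][15-24 ALLOC][25-32 ALLOC][33-40 FREE]
Op 6: d = malloc(8) -> d = 33; heap: [0-2 FREE][3-14 ALLOC][15-24 ALLOC][25-32 ALLOC][33-40 ALLOC]
Op 7: c = realloc(c, 1) -> c = 25; heap: [0-2 FREE][3-14 ALLOC][15-24 ALLOC][25-25 ALLOC][26-32 FREE][33-40 ALLOC]
Free blocks: [3 7] total_free=10 largest=7 -> 100*(10-7)/10 = 300/10 = 30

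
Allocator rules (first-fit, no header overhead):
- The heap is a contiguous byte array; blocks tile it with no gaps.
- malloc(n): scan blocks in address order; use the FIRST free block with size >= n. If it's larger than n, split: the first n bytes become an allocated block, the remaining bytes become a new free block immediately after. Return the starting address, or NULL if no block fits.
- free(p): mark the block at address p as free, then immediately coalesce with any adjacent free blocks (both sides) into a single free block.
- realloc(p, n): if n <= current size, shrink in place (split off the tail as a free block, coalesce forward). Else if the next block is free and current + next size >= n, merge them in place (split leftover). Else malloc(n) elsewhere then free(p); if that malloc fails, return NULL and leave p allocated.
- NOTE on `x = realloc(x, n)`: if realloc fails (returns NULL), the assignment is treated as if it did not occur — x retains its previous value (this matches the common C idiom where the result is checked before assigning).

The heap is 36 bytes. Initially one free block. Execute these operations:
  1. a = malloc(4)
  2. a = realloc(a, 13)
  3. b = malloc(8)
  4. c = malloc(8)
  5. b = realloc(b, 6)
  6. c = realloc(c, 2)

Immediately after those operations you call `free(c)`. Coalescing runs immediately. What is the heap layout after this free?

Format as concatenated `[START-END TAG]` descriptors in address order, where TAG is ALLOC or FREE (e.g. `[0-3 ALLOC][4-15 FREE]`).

Answer: [0-12 ALLOC][13-18 ALLOC][19-35 FREE]

Derivation:
Op 1: a = malloc(4) -> a = 0; heap: [0-3 ALLOC][4-35 FREE]
Op 2: a = realloc(a, 13) -> a = 0; heap: [0-12 ALLOC][13-35 FREE]
Op 3: b = malloc(8) -> b = 13; heap: [0-12 ALLOC][13-20 ALLOC][21-35 FREE]
Op 4: c = malloc(8) -> c = 21; heap: [0-12 ALLOC][13-20 ALLOC][21-28 ALLOC][29-35 FREE]
Op 5: b = realloc(b, 6) -> b = 13; heap: [0-12 ALLOC][13-18 ALLOC][19-20 FREE][21-28 ALLOC][29-35 FREE]
Op 6: c = realloc(c, 2) -> c = 21; heap: [0-12 ALLOC][13-18 ALLOC][19-20 FREE][21-22 ALLOC][23-35 FREE]
free(c): c = 21 -> block [21-22 ALLOC]; mark free, coalesce with adjacent free neighbors -> [0-12 ALLOC][13-18 ALLOC][19-35 FREE]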